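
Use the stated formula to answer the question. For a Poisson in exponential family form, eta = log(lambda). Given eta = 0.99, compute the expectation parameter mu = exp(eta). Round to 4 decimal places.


Expectation parameter for Poisson exponential family:
mu = exp(eta).
eta = 0.99.
mu = exp(0.99) = 2.6912

2.6912


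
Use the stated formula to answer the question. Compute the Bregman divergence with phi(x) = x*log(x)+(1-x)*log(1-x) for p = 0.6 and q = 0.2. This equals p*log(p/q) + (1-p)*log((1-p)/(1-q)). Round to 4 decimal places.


Bregman divergence with negative entropy generator:
D = p*log(p/q) + (1-p)*log((1-p)/(1-q)).
p = 0.6, q = 0.2.
p*log(p/q) = 0.6*log(0.6/0.2) = 0.659167.
(1-p)*log((1-p)/(1-q)) = 0.4*log(0.4/0.8) = -0.277259.
D = 0.659167 + -0.277259 = 0.3819

0.3819


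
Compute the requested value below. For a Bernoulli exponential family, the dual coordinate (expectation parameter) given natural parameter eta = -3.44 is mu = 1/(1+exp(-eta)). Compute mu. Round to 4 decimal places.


Dual coordinate (expectation parameter) for Bernoulli:
mu = 1/(1+exp(-eta)).
eta = -3.44.
exp(-eta) = exp(3.44) = 31.186958.
mu = 1/(1+31.186958) = 0.0311

0.0311


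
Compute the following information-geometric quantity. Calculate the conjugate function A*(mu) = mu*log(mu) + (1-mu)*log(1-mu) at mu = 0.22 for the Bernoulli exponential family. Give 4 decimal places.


Legendre transform for Bernoulli:
A*(mu) = mu*log(mu) + (1-mu)*log(1-mu).
mu = 0.22, 1-mu = 0.78.
mu*log(mu) = 0.22*log(0.22) = -0.333108.
(1-mu)*log(1-mu) = 0.78*log(0.78) = -0.1938.
A* = -0.333108 + -0.1938 = -0.5269

-0.5269


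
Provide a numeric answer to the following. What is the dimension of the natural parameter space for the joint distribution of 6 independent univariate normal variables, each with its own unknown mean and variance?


Exponential family dimension calculation:
Each univariate normal has two natural parameters (mu/sigma^2 and -1/(2 sigma^2)).
With 6 independent components, dim = 2 * 6 = 12.

12


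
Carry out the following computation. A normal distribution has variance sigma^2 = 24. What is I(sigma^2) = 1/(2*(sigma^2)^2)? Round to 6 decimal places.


Fisher information for variance: I(sigma^2) = 1/(2*sigma^4).
sigma^2 = 24, so sigma^4 = 576.
I = 1/(2*576) = 1/1152 = 0.000868

0.000868


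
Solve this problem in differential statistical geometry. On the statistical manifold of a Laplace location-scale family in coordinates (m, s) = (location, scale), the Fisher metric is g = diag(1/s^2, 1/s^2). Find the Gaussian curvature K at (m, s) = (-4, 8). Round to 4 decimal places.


The metric has the form g = (A dm^2 + B ds^2)/s^2 with A = 1, B = 1.
Substitute u = sqrt(A/B)*m: g = B*(du^2 + ds^2)/s^2, i.e. B times the
Poincare upper half-plane metric, which has constant Gaussian curvature -1.
Scaling a 2D metric by a constant c divides the Gaussian curvature by c,
so K = -1/B = -1/(1) = -1.0000 everywhere (the point (m, s) = (-4, 8) is irrelevant:
the curvature is constant).
The requested Gaussian curvature is K = -1.0000.

-1.0000


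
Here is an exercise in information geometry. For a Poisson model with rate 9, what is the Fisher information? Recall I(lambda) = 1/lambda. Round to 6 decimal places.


Fisher information for Poisson: I(lambda) = 1/lambda.
lambda = 9.
I(lambda) = 1/9 = 0.111111

0.111111


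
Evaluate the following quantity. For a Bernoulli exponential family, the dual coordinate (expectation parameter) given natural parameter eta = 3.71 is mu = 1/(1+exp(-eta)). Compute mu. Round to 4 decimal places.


Dual coordinate (expectation parameter) for Bernoulli:
mu = 1/(1+exp(-eta)).
eta = 3.71.
exp(-eta) = exp(-3.71) = 0.024478.
mu = 1/(1+0.024478) = 0.9761

0.9761


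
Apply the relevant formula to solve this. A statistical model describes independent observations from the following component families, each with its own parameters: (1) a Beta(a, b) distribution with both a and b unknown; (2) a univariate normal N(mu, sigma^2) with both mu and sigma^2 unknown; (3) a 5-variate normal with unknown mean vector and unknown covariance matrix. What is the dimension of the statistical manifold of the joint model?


The dimension of a statistical manifold equals the number of free
(independent) real parameters of the model. For a product of independent
blocks the parameter counts add.
- Beta (a, b): 2.
- normal (mu, sigma^2): 2.
- 5-variate normal: 5 (mean) + 5*6/2 = 15 (symmetric covariance) = 20.
Total = 2 + 2 + 20 = 24.
Dimension = 24

24


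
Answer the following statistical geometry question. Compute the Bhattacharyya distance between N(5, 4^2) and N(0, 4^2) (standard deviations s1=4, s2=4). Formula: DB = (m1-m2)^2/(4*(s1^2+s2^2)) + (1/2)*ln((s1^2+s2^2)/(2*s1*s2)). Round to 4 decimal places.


Bhattacharyya distance between two Gaussians:
DB = (m1-m2)^2/(4*(s1^2+s2^2)) + (1/2)*ln((s1^2+s2^2)/(2*s1*s2)).
(m1-m2)^2 = (5)^2 = 25.
s1^2+s2^2 = 16 + 16 = 32.
term1 = 25/128 = 0.195312.
term2 = 0.5*ln(32/32.0) = 0.0.
DB = 0.195312 + 0.0 = 0.1953

0.1953


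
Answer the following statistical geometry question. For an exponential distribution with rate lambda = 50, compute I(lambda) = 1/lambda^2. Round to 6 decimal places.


Fisher information for exponential: I(lambda) = 1/lambda^2.
lambda = 50, lambda^2 = 2500.
I = 1/2500 = 0.000400

0.000400


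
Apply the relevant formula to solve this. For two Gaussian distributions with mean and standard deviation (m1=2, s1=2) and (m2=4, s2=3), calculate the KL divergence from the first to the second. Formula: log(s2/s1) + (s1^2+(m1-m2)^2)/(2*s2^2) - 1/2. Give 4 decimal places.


KL divergence between normal distributions:
KL = log(s2/s1) + (s1^2 + (m1-m2)^2)/(2*s2^2) - 1/2.
log(3/2) = 0.405465.
(2^2 + (2-4)^2)/(2*3^2) = (4 + 4)/18 = 0.444444.
KL = 0.405465 + 0.444444 - 0.5 = 0.3499

0.3499


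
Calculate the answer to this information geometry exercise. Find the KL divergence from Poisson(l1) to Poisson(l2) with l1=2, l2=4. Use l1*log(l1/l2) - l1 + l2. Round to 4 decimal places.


KL divergence for Poisson:
KL = l1*log(l1/l2) - l1 + l2.
l1 = 2, l2 = 4.
log(2/4) = -0.693147.
l1*log(l1/l2) = 2 * -0.693147 = -1.386294.
KL = -1.386294 - 2 + 4 = 0.6137

0.6137


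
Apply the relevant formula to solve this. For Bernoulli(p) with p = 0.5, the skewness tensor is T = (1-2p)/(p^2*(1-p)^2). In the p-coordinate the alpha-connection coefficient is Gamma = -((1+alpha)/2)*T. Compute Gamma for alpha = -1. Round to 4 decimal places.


Skewness (Amari-Chentsov) tensor: T = (1-2p)/(p^2*(1-p)^2).
p = 0.5, 1-2p = 0.0, p^2 = 0.25, (1-p)^2 = 0.25.
T = 0.0/(0.25 * 0.25) = 0.0.
In the p-coordinate, Gamma^(alpha) = Gamma^(0) - (alpha/2)*T with Gamma^(0) = (1/2)*g'(p) = -T/2,
so Gamma^(alpha) = -((1+alpha)/2)*T.
alpha = -1, -(1+alpha)/2 = 0.0.
Gamma = 0.0 * 0.0 = 0.0000

0.0000


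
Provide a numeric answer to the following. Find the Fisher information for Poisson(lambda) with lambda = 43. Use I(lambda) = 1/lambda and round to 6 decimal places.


Fisher information for Poisson: I(lambda) = 1/lambda.
lambda = 43.
I(lambda) = 1/43 = 0.023256

0.023256


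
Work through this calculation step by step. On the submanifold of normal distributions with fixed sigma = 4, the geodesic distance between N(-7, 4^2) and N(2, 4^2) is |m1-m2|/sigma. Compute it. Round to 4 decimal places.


On the fixed-variance normal subfamily, geodesic distance = |m1-m2|/sigma.
|-7 - 2| = 9.
sigma = 4.
d = 9/4 = 2.2500

2.2500


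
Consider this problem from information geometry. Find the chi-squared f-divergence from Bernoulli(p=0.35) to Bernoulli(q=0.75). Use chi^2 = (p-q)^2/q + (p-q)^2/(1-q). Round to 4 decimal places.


Chi-squared divergence between Bernoulli distributions:
chi^2 = (p-q)^2/q + (p-q)^2/(1-q).
p = 0.35, q = 0.75, p-q = -0.4.
(p-q)^2 = 0.16.
term1 = 0.16/0.75 = 0.213333.
term2 = 0.16/0.25 = 0.64.
chi^2 = 0.213333 + 0.64 = 0.8533

0.8533


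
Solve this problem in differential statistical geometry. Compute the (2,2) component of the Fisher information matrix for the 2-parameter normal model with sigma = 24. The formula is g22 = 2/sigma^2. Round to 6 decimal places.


For the 2-parameter normal family, the Fisher metric has:
  g11 = 1/sigma^2, g22 = 2/sigma^2.
sigma = 24, sigma^2 = 576.
g22 = 0.003472

0.003472


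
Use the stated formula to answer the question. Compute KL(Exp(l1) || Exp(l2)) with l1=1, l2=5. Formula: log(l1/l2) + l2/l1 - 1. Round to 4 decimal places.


KL divergence for exponential family:
KL = log(l1/l2) + l2/l1 - 1.
log(1/5) = -1.609438.
5/1 = 5.0.
KL = -1.609438 + 5.0 - 1 = 2.3906

2.3906


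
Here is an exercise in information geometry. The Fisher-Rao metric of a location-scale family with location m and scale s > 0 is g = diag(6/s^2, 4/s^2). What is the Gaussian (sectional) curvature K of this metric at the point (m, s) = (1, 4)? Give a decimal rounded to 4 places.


The metric has the form g = (A dm^2 + B ds^2)/s^2 with A = 6, B = 4.
Substitute u = sqrt(A/B)*m: g = B*(du^2 + ds^2)/s^2, i.e. B times the
Poincare upper half-plane metric, which has constant Gaussian curvature -1.
Scaling a 2D metric by a constant c divides the Gaussian curvature by c,
so K = -1/B = -1/(4) = -0.2500 everywhere (the point (m, s) = (1, 4) is irrelevant:
the curvature is constant).
The requested Gaussian curvature is K = -0.2500.

-0.2500


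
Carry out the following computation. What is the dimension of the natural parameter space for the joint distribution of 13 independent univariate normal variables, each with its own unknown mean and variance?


Exponential family dimension calculation:
Each univariate normal has two natural parameters (mu/sigma^2 and -1/(2 sigma^2)).
With 13 independent components, dim = 2 * 13 = 26.

26


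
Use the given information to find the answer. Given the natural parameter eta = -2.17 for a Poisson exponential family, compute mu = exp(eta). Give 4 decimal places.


Expectation parameter for Poisson exponential family:
mu = exp(eta).
eta = -2.17.
mu = exp(-2.17) = 0.1142

0.1142


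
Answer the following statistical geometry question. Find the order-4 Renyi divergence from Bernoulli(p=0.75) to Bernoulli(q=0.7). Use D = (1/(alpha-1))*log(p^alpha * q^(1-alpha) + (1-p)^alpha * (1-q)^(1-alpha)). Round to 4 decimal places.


Renyi divergence of order alpha between Bernoulli distributions:
D = (1/(alpha-1))*log(p^alpha * q^(1-alpha) + (1-p)^alpha * (1-q)^(1-alpha)).
alpha = 4, p = 0.75, q = 0.7.
p^alpha * q^(1-alpha) = 0.75^4 * 0.7^-3 = 0.922467.
(1-p)^alpha * (1-q)^(1-alpha) = 0.25^4 * 0.3^-3 = 0.144676.
sum = 0.922467 + 0.144676 = 1.067143.
D = (1/3)*log(1.067143) = 0.0217

0.0217


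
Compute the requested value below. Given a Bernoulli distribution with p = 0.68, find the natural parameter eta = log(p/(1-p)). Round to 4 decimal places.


Natural parameter for Bernoulli: eta = log(p/(1-p)).
p = 0.68, 1-p = 0.32.
p/(1-p) = 2.125.
eta = log(2.125) = 0.7538

0.7538


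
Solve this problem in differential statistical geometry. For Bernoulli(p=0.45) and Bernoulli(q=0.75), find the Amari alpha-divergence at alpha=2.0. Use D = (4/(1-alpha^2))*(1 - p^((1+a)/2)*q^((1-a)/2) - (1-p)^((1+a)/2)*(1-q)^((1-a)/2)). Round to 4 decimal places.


Amari alpha-divergence:
D = (4/(1-alpha^2))*(1 - p^((1+a)/2)*q^((1-a)/2) - (1-p)^((1+a)/2)*(1-q)^((1-a)/2)).
alpha = 2.0, p = 0.45, q = 0.75.
e1 = (1+alpha)/2 = 1.5, e2 = (1-alpha)/2 = -0.5.
t1 = p^e1 * q^e2 = 0.45^1.5 * 0.75^-0.5 = 0.348569.
t2 = (1-p)^e1 * (1-q)^e2 = 0.55^1.5 * 0.25^-0.5 = 0.815782.
4/(1-alpha^2) = -1.333333.
D = -1.333333*(1 - 0.348569 - 0.815782) = 0.2191

0.2191


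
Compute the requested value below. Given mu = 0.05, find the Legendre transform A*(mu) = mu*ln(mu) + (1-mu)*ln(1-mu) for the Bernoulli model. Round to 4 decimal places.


Legendre transform for Bernoulli:
A*(mu) = mu*log(mu) + (1-mu)*log(1-mu).
mu = 0.05, 1-mu = 0.95.
mu*log(mu) = 0.05*log(0.05) = -0.149787.
(1-mu)*log(1-mu) = 0.95*log(0.95) = -0.048729.
A* = -0.149787 + -0.048729 = -0.1985

-0.1985


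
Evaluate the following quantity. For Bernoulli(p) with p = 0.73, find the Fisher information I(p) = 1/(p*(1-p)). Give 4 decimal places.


For Bernoulli(p), Fisher information is I(p) = 1/(p*(1-p)).
p = 0.73, 1-p = 0.27.
p*(1-p) = 0.1971.
I(p) = 1/0.1971 = 5.0736

5.0736


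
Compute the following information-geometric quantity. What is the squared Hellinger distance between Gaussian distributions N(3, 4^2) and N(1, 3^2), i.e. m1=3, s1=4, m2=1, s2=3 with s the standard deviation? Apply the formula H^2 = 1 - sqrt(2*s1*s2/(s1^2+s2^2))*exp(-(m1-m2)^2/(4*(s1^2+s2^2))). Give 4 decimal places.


Squared Hellinger distance for Gaussians:
H^2 = 1 - sqrt(2*s1*s2/(s1^2+s2^2)) * exp(-(m1-m2)^2/(4*(s1^2+s2^2))).
s1^2 = 16, s2^2 = 9, s1^2+s2^2 = 25.
sqrt(2*4*3/(25)) = 0.979796.
(m1-m2)^2 = (2)^2 = 4.
exp(-4/(4*25)) = exp(-0.04) = 0.960789.
H^2 = 1 - 0.979796*0.960789 = 0.0586

0.0586


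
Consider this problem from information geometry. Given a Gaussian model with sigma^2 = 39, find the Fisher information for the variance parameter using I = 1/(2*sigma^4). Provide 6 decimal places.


Fisher information for variance: I(sigma^2) = 1/(2*sigma^4).
sigma^2 = 39, so sigma^4 = 1521.
I = 1/(2*1521) = 1/3042 = 0.000329

0.000329


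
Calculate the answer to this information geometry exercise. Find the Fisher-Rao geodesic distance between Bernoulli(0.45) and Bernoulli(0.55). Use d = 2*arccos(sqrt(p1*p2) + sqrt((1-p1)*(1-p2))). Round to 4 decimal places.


Geodesic distance on Bernoulli manifold:
d(p1,p2) = 2*arccos(sqrt(p1*p2) + sqrt((1-p1)*(1-p2))).
sqrt(p1*p2) = sqrt(0.45*0.55) = 0.497494.
sqrt((1-p1)*(1-p2)) = sqrt(0.55*0.45) = 0.497494.
arg = 0.497494 + 0.497494 = 0.994987.
d = 2*arccos(0.994987) = 0.2003

0.2003


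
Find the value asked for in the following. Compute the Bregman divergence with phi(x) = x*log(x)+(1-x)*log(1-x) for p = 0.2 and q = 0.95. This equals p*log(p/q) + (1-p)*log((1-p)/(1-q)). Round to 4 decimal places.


Bregman divergence with negative entropy generator:
D = p*log(p/q) + (1-p)*log((1-p)/(1-q)).
p = 0.2, q = 0.95.
p*log(p/q) = 0.2*log(0.2/0.95) = -0.311629.
(1-p)*log((1-p)/(1-q)) = 0.8*log(0.8/0.05) = 2.218071.
D = -0.311629 + 2.218071 = 1.9064

1.9064


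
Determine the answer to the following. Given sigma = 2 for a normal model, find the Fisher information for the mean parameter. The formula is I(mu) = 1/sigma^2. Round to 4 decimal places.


The Fisher information for the mean of a normal distribution is I(mu) = 1/sigma^2.
sigma = 2, so sigma^2 = 4.
I(mu) = 1/4 = 0.2500

0.2500


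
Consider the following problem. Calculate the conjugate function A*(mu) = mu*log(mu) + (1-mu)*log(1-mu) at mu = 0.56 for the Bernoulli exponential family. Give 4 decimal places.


Legendre transform for Bernoulli:
A*(mu) = mu*log(mu) + (1-mu)*log(1-mu).
mu = 0.56, 1-mu = 0.44.
mu*log(mu) = 0.56*log(0.56) = -0.324698.
(1-mu)*log(1-mu) = 0.44*log(0.44) = -0.361231.
A* = -0.324698 + -0.361231 = -0.6859

-0.6859


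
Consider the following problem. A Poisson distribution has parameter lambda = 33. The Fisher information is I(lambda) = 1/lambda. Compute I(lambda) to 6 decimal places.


Fisher information for Poisson: I(lambda) = 1/lambda.
lambda = 33.
I(lambda) = 1/33 = 0.030303

0.030303


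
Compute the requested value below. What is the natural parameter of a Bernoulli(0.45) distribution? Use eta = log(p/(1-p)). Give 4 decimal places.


Natural parameter for Bernoulli: eta = log(p/(1-p)).
p = 0.45, 1-p = 0.55.
p/(1-p) = 0.818182.
eta = log(0.818182) = -0.2007

-0.2007


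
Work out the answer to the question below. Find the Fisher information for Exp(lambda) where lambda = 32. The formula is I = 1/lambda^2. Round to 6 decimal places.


Fisher information for exponential: I(lambda) = 1/lambda^2.
lambda = 32, lambda^2 = 1024.
I = 1/1024 = 0.000977

0.000977


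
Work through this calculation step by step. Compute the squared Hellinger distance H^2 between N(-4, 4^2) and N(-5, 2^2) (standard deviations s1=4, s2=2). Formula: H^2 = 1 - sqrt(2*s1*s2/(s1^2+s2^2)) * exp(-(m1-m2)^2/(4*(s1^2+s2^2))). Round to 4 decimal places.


Squared Hellinger distance for Gaussians:
H^2 = 1 - sqrt(2*s1*s2/(s1^2+s2^2)) * exp(-(m1-m2)^2/(4*(s1^2+s2^2))).
s1^2 = 16, s2^2 = 4, s1^2+s2^2 = 20.
sqrt(2*4*2/(20)) = 0.894427.
(m1-m2)^2 = (1)^2 = 1.
exp(-1/(4*20)) = exp(-0.0125) = 0.987578.
H^2 = 1 - 0.894427*0.987578 = 0.1167

0.1167


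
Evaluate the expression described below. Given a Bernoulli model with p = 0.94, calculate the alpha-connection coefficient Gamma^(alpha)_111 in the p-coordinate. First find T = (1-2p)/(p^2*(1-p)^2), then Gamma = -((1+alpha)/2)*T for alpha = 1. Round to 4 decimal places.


Skewness (Amari-Chentsov) tensor: T = (1-2p)/(p^2*(1-p)^2).
p = 0.94, 1-2p = -0.88, p^2 = 0.8836, (1-p)^2 = 0.0036.
T = -0.88/(0.8836 * 0.0036) = -276.646044.
In the p-coordinate, Gamma^(alpha) = Gamma^(0) - (alpha/2)*T with Gamma^(0) = (1/2)*g'(p) = -T/2,
so Gamma^(alpha) = -((1+alpha)/2)*T.
alpha = 1, -(1+alpha)/2 = -1.0.
Gamma = -1.0 * -276.646044 = 276.6460

276.6460


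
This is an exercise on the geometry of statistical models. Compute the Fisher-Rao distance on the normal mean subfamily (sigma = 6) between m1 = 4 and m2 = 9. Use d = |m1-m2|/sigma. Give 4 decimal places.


On the fixed-variance normal subfamily, geodesic distance = |m1-m2|/sigma.
|4 - 9| = 5.
sigma = 6.
d = 5/6 = 0.8333

0.8333


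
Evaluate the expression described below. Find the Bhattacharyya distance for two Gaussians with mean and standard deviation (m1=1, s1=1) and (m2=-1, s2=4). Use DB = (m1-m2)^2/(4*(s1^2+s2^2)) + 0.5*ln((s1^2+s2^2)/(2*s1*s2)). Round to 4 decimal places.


Bhattacharyya distance between two Gaussians:
DB = (m1-m2)^2/(4*(s1^2+s2^2)) + (1/2)*ln((s1^2+s2^2)/(2*s1*s2)).
(m1-m2)^2 = (2)^2 = 4.
s1^2+s2^2 = 1 + 16 = 17.
term1 = 4/68 = 0.058824.
term2 = 0.5*ln(17/8.0) = 0.376886.
DB = 0.058824 + 0.376886 = 0.4357

0.4357


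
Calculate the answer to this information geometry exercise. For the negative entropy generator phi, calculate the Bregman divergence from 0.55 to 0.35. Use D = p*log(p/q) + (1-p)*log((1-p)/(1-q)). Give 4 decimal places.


Bregman divergence with negative entropy generator:
D = p*log(p/q) + (1-p)*log((1-p)/(1-q)).
p = 0.55, q = 0.35.
p*log(p/q) = 0.55*log(0.55/0.35) = 0.248592.
(1-p)*log((1-p)/(1-q)) = 0.45*log(0.45/0.65) = -0.165476.
D = 0.248592 + -0.165476 = 0.0831

0.0831


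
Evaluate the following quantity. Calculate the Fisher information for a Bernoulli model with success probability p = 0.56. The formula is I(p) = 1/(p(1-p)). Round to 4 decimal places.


For Bernoulli(p), Fisher information is I(p) = 1/(p*(1-p)).
p = 0.56, 1-p = 0.44.
p*(1-p) = 0.2464.
I(p) = 1/0.2464 = 4.0584

4.0584


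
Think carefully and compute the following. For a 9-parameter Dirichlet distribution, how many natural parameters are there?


Exponential family dimension calculation:
Dirichlet with 9 components has 9 natural parameters.

9


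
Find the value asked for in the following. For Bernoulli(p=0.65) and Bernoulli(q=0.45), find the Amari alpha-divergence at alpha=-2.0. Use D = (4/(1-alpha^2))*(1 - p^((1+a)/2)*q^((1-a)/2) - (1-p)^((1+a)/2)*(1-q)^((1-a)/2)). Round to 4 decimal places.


Amari alpha-divergence:
D = (4/(1-alpha^2))*(1 - p^((1+a)/2)*q^((1-a)/2) - (1-p)^((1+a)/2)*(1-q)^((1-a)/2)).
alpha = -2.0, p = 0.65, q = 0.45.
e1 = (1+alpha)/2 = -0.5, e2 = (1-alpha)/2 = 1.5.
t1 = p^e1 * q^e2 = 0.65^-0.5 * 0.45^1.5 = 0.374423.
t2 = (1-p)^e1 * (1-q)^e2 = 0.35^-0.5 * 0.55^1.5 = 0.689461.
4/(1-alpha^2) = -1.333333.
D = -1.333333*(1 - 0.374423 - 0.689461) = 0.0852

0.0852


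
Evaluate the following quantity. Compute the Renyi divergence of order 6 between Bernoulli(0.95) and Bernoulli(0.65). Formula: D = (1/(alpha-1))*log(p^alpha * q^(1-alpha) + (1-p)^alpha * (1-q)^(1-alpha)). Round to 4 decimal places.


Renyi divergence of order alpha between Bernoulli distributions:
D = (1/(alpha-1))*log(p^alpha * q^(1-alpha) + (1-p)^alpha * (1-q)^(1-alpha)).
alpha = 6, p = 0.95, q = 0.65.
p^alpha * q^(1-alpha) = 0.95^6 * 0.65^-5 = 6.335412.
(1-p)^alpha * (1-q)^(1-alpha) = 0.05^6 * 0.35^-5 = 3e-06.
sum = 6.335412 + 3e-06 = 6.335415.
D = (1/5)*log(6.335415) = 0.3692

0.3692


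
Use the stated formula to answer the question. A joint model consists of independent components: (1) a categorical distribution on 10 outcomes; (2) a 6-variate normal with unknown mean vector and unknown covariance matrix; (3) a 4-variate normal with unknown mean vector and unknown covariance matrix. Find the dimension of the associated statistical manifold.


The dimension of a statistical manifold equals the number of free
(independent) real parameters of the model. For a product of independent
blocks the parameter counts add.
- categorical on 10 outcomes (probabilities sum to 1): 10-1 = 9.
- 6-variate normal: 6 (mean) + 6*7/2 = 21 (symmetric covariance) = 27.
- 4-variate normal: 4 (mean) + 4*5/2 = 10 (symmetric covariance) = 14.
Total = 9 + 27 + 14 = 50.
Dimension = 50

50


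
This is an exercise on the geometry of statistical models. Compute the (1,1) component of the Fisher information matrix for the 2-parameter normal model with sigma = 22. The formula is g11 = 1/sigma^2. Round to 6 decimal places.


For the 2-parameter normal family, the Fisher metric has:
  g11 = 1/sigma^2, g22 = 2/sigma^2.
sigma = 22, sigma^2 = 484.
g11 = 0.002066

0.002066


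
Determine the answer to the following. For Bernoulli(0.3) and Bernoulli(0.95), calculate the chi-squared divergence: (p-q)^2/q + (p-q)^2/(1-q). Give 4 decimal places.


Chi-squared divergence between Bernoulli distributions:
chi^2 = (p-q)^2/q + (p-q)^2/(1-q).
p = 0.3, q = 0.95, p-q = -0.65.
(p-q)^2 = 0.4225.
term1 = 0.4225/0.95 = 0.444737.
term2 = 0.4225/0.05 = 8.45.
chi^2 = 0.444737 + 8.45 = 8.8947

8.8947


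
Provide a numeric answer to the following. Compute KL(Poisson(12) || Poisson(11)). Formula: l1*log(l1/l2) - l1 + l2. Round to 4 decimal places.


KL divergence for Poisson:
KL = l1*log(l1/l2) - l1 + l2.
l1 = 12, l2 = 11.
log(12/11) = 0.087011.
l1*log(l1/l2) = 12 * 0.087011 = 1.044137.
KL = 1.044137 - 12 + 11 = 0.0441

0.0441


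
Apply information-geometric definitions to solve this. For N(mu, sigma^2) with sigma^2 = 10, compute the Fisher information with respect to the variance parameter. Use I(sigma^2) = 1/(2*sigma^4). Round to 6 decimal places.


Fisher information for variance: I(sigma^2) = 1/(2*sigma^4).
sigma^2 = 10, so sigma^4 = 100.
I = 1/(2*100) = 1/200 = 0.005000

0.005000


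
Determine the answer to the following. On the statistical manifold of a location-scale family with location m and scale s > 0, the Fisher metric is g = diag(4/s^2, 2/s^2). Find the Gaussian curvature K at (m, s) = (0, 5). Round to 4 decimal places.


The metric has the form g = (A dm^2 + B ds^2)/s^2 with A = 4, B = 2.
Substitute u = sqrt(A/B)*m: g = B*(du^2 + ds^2)/s^2, i.e. B times the
Poincare upper half-plane metric, which has constant Gaussian curvature -1.
Scaling a 2D metric by a constant c divides the Gaussian curvature by c,
so K = -1/B = -1/(2) = -0.5000 everywhere (the point (m, s) = (0, 5) is irrelevant:
the curvature is constant).
The requested Gaussian curvature is K = -0.5000.

-0.5000


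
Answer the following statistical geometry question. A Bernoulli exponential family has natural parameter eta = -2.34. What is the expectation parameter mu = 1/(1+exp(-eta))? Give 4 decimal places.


Dual coordinate (expectation parameter) for Bernoulli:
mu = 1/(1+exp(-eta)).
eta = -2.34.
exp(-eta) = exp(2.34) = 10.381237.
mu = 1/(1+10.381237) = 0.0879

0.0879


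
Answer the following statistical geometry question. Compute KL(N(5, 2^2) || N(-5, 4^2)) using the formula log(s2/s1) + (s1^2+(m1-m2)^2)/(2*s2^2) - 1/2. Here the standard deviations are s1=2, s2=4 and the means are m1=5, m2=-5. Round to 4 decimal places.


KL divergence between normal distributions:
KL = log(s2/s1) + (s1^2 + (m1-m2)^2)/(2*s2^2) - 1/2.
log(4/2) = 0.693147.
(2^2 + (5--5)^2)/(2*4^2) = (4 + 100)/32 = 3.25.
KL = 0.693147 + 3.25 - 0.5 = 3.4431

3.4431


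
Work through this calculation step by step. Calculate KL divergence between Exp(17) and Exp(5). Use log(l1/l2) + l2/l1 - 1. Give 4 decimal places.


KL divergence for exponential family:
KL = log(l1/l2) + l2/l1 - 1.
log(17/5) = 1.223775.
5/17 = 0.294118.
KL = 1.223775 + 0.294118 - 1 = 0.5179

0.5179


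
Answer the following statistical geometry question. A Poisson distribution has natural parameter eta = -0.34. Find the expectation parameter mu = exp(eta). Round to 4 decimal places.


Expectation parameter for Poisson exponential family:
mu = exp(eta).
eta = -0.34.
mu = exp(-0.34) = 0.7118

0.7118


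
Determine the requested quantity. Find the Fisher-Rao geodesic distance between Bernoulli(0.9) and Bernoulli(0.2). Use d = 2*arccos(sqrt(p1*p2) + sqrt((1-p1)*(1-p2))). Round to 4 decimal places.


Geodesic distance on Bernoulli manifold:
d(p1,p2) = 2*arccos(sqrt(p1*p2) + sqrt((1-p1)*(1-p2))).
sqrt(p1*p2) = sqrt(0.9*0.2) = 0.424264.
sqrt((1-p1)*(1-p2)) = sqrt(0.1*0.8) = 0.282843.
arg = 0.424264 + 0.282843 = 0.707107.
d = 2*arccos(0.707107) = 1.5708

1.5708


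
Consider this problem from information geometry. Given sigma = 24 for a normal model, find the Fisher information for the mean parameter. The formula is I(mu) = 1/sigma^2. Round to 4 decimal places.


The Fisher information for the mean of a normal distribution is I(mu) = 1/sigma^2.
sigma = 24, so sigma^2 = 576.
I(mu) = 1/576 = 0.0017

0.0017


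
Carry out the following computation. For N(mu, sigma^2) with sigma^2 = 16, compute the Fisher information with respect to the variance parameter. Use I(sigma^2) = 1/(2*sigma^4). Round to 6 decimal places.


Fisher information for variance: I(sigma^2) = 1/(2*sigma^4).
sigma^2 = 16, so sigma^4 = 256.
I = 1/(2*256) = 1/512 = 0.001953

0.001953


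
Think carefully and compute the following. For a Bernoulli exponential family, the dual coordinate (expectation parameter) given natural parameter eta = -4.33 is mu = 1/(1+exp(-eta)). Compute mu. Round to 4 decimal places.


Dual coordinate (expectation parameter) for Bernoulli:
mu = 1/(1+exp(-eta)).
eta = -4.33.
exp(-eta) = exp(4.33) = 75.944287.
mu = 1/(1+75.944287) = 0.0130

0.0130


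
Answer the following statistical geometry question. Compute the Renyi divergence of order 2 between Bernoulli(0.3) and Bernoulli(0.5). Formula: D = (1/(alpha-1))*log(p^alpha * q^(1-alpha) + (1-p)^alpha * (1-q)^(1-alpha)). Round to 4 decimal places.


Renyi divergence of order alpha between Bernoulli distributions:
D = (1/(alpha-1))*log(p^alpha * q^(1-alpha) + (1-p)^alpha * (1-q)^(1-alpha)).
alpha = 2, p = 0.3, q = 0.5.
p^alpha * q^(1-alpha) = 0.3^2 * 0.5^-1 = 0.18.
(1-p)^alpha * (1-q)^(1-alpha) = 0.7^2 * 0.5^-1 = 0.98.
sum = 0.18 + 0.98 = 1.16.
D = (1/1)*log(1.16) = 0.1484

0.1484


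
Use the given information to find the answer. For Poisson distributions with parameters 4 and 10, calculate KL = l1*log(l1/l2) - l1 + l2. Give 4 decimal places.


KL divergence for Poisson:
KL = l1*log(l1/l2) - l1 + l2.
l1 = 4, l2 = 10.
log(4/10) = -0.916291.
l1*log(l1/l2) = 4 * -0.916291 = -3.665163.
KL = -3.665163 - 4 + 10 = 2.3348

2.3348


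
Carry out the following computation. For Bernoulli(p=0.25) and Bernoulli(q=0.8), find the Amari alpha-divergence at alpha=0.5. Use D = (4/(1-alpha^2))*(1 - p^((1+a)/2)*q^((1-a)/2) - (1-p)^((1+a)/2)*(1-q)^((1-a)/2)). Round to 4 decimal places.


Amari alpha-divergence:
D = (4/(1-alpha^2))*(1 - p^((1+a)/2)*q^((1-a)/2) - (1-p)^((1+a)/2)*(1-q)^((1-a)/2)).
alpha = 0.5, p = 0.25, q = 0.8.
e1 = (1+alpha)/2 = 0.75, e2 = (1-alpha)/2 = 0.25.
t1 = p^e1 * q^e2 = 0.25^0.75 * 0.8^0.25 = 0.33437.
t2 = (1-p)^e1 * (1-q)^e2 = 0.75^0.75 * 0.2^0.25 = 0.538956.
4/(1-alpha^2) = 5.333333.
D = 5.333333*(1 - 0.33437 - 0.538956) = 0.6756

0.6756


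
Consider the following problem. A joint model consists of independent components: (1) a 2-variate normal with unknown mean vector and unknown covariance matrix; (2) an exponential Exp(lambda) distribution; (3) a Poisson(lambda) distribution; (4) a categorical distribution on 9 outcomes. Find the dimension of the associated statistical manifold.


The dimension of a statistical manifold equals the number of free
(independent) real parameters of the model. For a product of independent
blocks the parameter counts add.
- 2-variate normal: 2 (mean) + 2*3/2 = 3 (symmetric covariance) = 5.
- exponential (lambda): 1.
- Poisson (lambda): 1.
- categorical on 9 outcomes (probabilities sum to 1): 9-1 = 8.
Total = 5 + 1 + 1 + 8 = 15.
Dimension = 15

15


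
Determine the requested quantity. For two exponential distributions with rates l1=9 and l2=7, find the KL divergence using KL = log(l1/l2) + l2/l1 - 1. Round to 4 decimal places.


KL divergence for exponential family:
KL = log(l1/l2) + l2/l1 - 1.
log(9/7) = 0.251314.
7/9 = 0.777778.
KL = 0.251314 + 0.777778 - 1 = 0.0291

0.0291


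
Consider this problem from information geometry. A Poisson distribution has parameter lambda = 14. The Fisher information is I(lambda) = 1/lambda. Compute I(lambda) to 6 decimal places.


Fisher information for Poisson: I(lambda) = 1/lambda.
lambda = 14.
I(lambda) = 1/14 = 0.071429

0.071429


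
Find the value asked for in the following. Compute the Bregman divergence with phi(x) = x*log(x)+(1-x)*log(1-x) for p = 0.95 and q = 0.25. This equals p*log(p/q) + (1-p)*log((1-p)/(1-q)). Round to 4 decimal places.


Bregman divergence with negative entropy generator:
D = p*log(p/q) + (1-p)*log((1-p)/(1-q)).
p = 0.95, q = 0.25.
p*log(p/q) = 0.95*log(0.95/0.25) = 1.268251.
(1-p)*log((1-p)/(1-q)) = 0.05*log(0.05/0.75) = -0.135403.
D = 1.268251 + -0.135403 = 1.1328

1.1328


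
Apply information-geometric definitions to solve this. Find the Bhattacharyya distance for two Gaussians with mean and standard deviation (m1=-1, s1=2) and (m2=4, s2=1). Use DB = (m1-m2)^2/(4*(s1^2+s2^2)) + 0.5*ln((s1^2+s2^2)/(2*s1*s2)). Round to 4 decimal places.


Bhattacharyya distance between two Gaussians:
DB = (m1-m2)^2/(4*(s1^2+s2^2)) + (1/2)*ln((s1^2+s2^2)/(2*s1*s2)).
(m1-m2)^2 = (-5)^2 = 25.
s1^2+s2^2 = 4 + 1 = 5.
term1 = 25/20 = 1.25.
term2 = 0.5*ln(5/4.0) = 0.111572.
DB = 1.25 + 0.111572 = 1.3616

1.3616


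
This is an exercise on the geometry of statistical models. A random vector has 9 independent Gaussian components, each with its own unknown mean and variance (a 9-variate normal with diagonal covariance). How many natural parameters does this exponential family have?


Exponential family dimension calculation:
Each univariate normal has two natural parameters (mu/sigma^2 and -1/(2 sigma^2)).
With 9 independent components, dim = 2 * 9 = 18.

18


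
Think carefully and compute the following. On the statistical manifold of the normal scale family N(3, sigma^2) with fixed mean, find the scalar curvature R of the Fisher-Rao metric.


This family has a single free parameter, so its statistical manifold
is 1-dimensional. The Riemann curvature tensor of any 1-dimensional
Riemannian manifold vanishes identically, so R = 0.

0


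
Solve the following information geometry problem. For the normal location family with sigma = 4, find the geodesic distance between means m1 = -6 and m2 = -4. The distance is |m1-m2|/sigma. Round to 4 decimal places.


On the fixed-variance normal subfamily, geodesic distance = |m1-m2|/sigma.
|-6 - -4| = 2.
sigma = 4.
d = 2/4 = 0.5000

0.5000


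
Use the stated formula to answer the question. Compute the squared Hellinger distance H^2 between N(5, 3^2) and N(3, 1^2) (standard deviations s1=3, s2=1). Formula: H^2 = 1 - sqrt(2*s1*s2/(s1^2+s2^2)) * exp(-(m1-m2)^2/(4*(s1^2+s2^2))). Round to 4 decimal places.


Squared Hellinger distance for Gaussians:
H^2 = 1 - sqrt(2*s1*s2/(s1^2+s2^2)) * exp(-(m1-m2)^2/(4*(s1^2+s2^2))).
s1^2 = 9, s2^2 = 1, s1^2+s2^2 = 10.
sqrt(2*3*1/(10)) = 0.774597.
(m1-m2)^2 = (2)^2 = 4.
exp(-4/(4*10)) = exp(-0.1) = 0.904837.
H^2 = 1 - 0.774597*0.904837 = 0.2991

0.2991


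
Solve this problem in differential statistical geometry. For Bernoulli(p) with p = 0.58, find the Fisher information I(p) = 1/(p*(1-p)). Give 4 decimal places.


For Bernoulli(p), Fisher information is I(p) = 1/(p*(1-p)).
p = 0.58, 1-p = 0.42.
p*(1-p) = 0.2436.
I(p) = 1/0.2436 = 4.1051

4.1051


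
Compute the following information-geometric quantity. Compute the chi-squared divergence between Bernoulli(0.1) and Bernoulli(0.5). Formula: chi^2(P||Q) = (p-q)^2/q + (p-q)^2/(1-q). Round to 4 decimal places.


Chi-squared divergence between Bernoulli distributions:
chi^2 = (p-q)^2/q + (p-q)^2/(1-q).
p = 0.1, q = 0.5, p-q = -0.4.
(p-q)^2 = 0.16.
term1 = 0.16/0.5 = 0.32.
term2 = 0.16/0.5 = 0.32.
chi^2 = 0.32 + 0.32 = 0.6400

0.6400


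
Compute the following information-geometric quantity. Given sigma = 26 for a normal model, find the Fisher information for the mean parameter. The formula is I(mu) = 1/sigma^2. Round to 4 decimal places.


The Fisher information for the mean of a normal distribution is I(mu) = 1/sigma^2.
sigma = 26, so sigma^2 = 676.
I(mu) = 1/676 = 0.0015

0.0015


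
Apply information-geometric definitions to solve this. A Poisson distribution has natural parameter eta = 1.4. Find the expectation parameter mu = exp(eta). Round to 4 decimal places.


Expectation parameter for Poisson exponential family:
mu = exp(eta).
eta = 1.4.
mu = exp(1.4) = 4.0552

4.0552


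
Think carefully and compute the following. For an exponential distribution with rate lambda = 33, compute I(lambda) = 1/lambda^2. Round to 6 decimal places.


Fisher information for exponential: I(lambda) = 1/lambda^2.
lambda = 33, lambda^2 = 1089.
I = 1/1089 = 0.000918

0.000918


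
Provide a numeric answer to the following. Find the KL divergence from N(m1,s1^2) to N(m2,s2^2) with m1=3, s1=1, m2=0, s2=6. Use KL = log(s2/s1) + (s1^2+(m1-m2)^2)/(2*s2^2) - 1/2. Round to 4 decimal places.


KL divergence between normal distributions:
KL = log(s2/s1) + (s1^2 + (m1-m2)^2)/(2*s2^2) - 1/2.
log(6/1) = 1.791759.
(1^2 + (3-0)^2)/(2*6^2) = (1 + 9)/72 = 0.138889.
KL = 1.791759 + 0.138889 - 0.5 = 1.4306

1.4306


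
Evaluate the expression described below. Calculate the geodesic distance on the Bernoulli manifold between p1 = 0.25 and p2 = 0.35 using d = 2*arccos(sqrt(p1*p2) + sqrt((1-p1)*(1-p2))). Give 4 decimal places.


Geodesic distance on Bernoulli manifold:
d(p1,p2) = 2*arccos(sqrt(p1*p2) + sqrt((1-p1)*(1-p2))).
sqrt(p1*p2) = sqrt(0.25*0.35) = 0.295804.
sqrt((1-p1)*(1-p2)) = sqrt(0.75*0.65) = 0.698212.
arg = 0.295804 + 0.698212 = 0.994016.
d = 2*arccos(0.994016) = 0.2189

0.2189


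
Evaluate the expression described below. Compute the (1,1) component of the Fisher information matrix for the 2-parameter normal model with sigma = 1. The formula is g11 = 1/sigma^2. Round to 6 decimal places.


For the 2-parameter normal family, the Fisher metric has:
  g11 = 1/sigma^2, g22 = 2/sigma^2.
sigma = 1, sigma^2 = 1.
g11 = 1.000000

1.000000


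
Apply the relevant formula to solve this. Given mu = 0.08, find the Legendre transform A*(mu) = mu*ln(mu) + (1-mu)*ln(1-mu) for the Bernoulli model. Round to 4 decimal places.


Legendre transform for Bernoulli:
A*(mu) = mu*log(mu) + (1-mu)*log(1-mu).
mu = 0.08, 1-mu = 0.92.
mu*log(mu) = 0.08*log(0.08) = -0.202058.
(1-mu)*log(1-mu) = 0.92*log(0.92) = -0.076711.
A* = -0.202058 + -0.076711 = -0.2788

-0.2788


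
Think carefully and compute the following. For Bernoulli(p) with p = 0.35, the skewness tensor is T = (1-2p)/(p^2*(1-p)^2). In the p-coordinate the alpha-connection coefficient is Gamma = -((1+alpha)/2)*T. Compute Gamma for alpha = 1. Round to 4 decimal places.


Skewness (Amari-Chentsov) tensor: T = (1-2p)/(p^2*(1-p)^2).
p = 0.35, 1-2p = 0.3, p^2 = 0.1225, (1-p)^2 = 0.4225.
T = 0.3/(0.1225 * 0.4225) = 5.796401.
In the p-coordinate, Gamma^(alpha) = Gamma^(0) - (alpha/2)*T with Gamma^(0) = (1/2)*g'(p) = -T/2,
so Gamma^(alpha) = -((1+alpha)/2)*T.
alpha = 1, -(1+alpha)/2 = -1.0.
Gamma = -1.0 * 5.796401 = -5.7964

-5.7964


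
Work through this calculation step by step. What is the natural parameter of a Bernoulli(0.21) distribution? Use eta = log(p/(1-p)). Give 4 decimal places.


Natural parameter for Bernoulli: eta = log(p/(1-p)).
p = 0.21, 1-p = 0.79.
p/(1-p) = 0.265823.
eta = log(0.265823) = -1.3249

-1.3249


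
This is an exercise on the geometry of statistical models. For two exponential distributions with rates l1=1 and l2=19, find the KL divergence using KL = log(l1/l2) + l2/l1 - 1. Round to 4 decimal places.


KL divergence for exponential family:
KL = log(l1/l2) + l2/l1 - 1.
log(1/19) = -2.944439.
19/1 = 19.0.
KL = -2.944439 + 19.0 - 1 = 15.0556

15.0556


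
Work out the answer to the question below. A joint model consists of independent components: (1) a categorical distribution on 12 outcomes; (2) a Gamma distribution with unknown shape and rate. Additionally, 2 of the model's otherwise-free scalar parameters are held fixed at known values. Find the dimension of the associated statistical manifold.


The dimension of a statistical manifold equals the number of free
(independent) real parameters of the model. For a product of independent
blocks the parameter counts add.
- categorical on 12 outcomes (probabilities sum to 1): 12-1 = 11.
- Gamma (shape, rate): 2.
Total = 11 + 2 = 13.
2 parameter(s) fixed at known values: 13 - 2 = 11.
Dimension = 11

11


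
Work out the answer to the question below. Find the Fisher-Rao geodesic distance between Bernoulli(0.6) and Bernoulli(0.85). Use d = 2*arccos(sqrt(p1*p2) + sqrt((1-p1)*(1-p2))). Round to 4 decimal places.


Geodesic distance on Bernoulli manifold:
d(p1,p2) = 2*arccos(sqrt(p1*p2) + sqrt((1-p1)*(1-p2))).
sqrt(p1*p2) = sqrt(0.6*0.85) = 0.714143.
sqrt((1-p1)*(1-p2)) = sqrt(0.4*0.15) = 0.244949.
arg = 0.714143 + 0.244949 = 0.959092.
d = 2*arccos(0.959092) = 0.5740

0.5740


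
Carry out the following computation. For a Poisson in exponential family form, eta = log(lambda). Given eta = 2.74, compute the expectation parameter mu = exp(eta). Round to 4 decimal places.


Expectation parameter for Poisson exponential family:
mu = exp(eta).
eta = 2.74.
mu = exp(2.74) = 15.4870

15.4870


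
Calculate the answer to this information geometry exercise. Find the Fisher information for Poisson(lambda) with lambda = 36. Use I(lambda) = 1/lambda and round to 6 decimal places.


Fisher information for Poisson: I(lambda) = 1/lambda.
lambda = 36.
I(lambda) = 1/36 = 0.027778

0.027778


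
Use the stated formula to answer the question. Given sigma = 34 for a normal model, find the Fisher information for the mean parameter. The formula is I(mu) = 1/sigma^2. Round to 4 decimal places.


The Fisher information for the mean of a normal distribution is I(mu) = 1/sigma^2.
sigma = 34, so sigma^2 = 1156.
I(mu) = 1/1156 = 0.0009

0.0009


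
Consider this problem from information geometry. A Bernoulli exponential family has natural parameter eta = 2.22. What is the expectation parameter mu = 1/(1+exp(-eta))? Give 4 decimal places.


Dual coordinate (expectation parameter) for Bernoulli:
mu = 1/(1+exp(-eta)).
eta = 2.22.
exp(-eta) = exp(-2.22) = 0.108609.
mu = 1/(1+0.108609) = 0.9020

0.9020


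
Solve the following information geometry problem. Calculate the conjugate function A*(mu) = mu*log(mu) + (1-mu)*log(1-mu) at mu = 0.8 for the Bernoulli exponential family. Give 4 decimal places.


Legendre transform for Bernoulli:
A*(mu) = mu*log(mu) + (1-mu)*log(1-mu).
mu = 0.8, 1-mu = 0.2.
mu*log(mu) = 0.8*log(0.8) = -0.178515.
(1-mu)*log(1-mu) = 0.2*log(0.2) = -0.321888.
A* = -0.178515 + -0.321888 = -0.5004

-0.5004


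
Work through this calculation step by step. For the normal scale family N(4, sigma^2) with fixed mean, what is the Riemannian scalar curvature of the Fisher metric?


This family has a single free parameter, so its statistical manifold
is 1-dimensional. The Riemann curvature tensor of any 1-dimensional
Riemannian manifold vanishes identically, so R = 0.

0
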